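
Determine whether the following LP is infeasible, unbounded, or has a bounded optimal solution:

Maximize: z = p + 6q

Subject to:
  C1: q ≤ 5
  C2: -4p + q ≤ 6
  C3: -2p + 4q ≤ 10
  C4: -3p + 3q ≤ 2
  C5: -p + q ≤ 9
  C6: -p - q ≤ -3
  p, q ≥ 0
Feasible point: (2, 1) satisfies every constraint, so the LP is feasible.
Direction d = (1, 0): for each constraint row a, a·d ≤ 0 —
  (0)(1) + (1)(0) = 0 ≤ 0
  (-4)(1) + (1)(0) = -4 ≤ 0
  (-2)(1) + (4)(0) = -2 ≤ 0
  (-3)(1) + (3)(0) = -3 ≤ 0
  (-1)(1) + (1)(0) = -1 ≤ 0
  (-1)(1) + (-1)(0) = -1 ≤ 0
and d ≥ 0, so (2, 1) + t·d stays feasible for every t ≥ 0. Along this ray z = p + 6q changes by 1 per unit t, so z → +∞.

The LP is unbounded; z can be made arbitrarily large.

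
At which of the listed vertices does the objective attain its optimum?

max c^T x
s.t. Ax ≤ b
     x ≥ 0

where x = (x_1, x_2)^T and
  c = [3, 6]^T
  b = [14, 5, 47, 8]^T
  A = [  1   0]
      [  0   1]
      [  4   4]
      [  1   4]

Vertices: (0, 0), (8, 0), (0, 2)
(8, 0) with z = 24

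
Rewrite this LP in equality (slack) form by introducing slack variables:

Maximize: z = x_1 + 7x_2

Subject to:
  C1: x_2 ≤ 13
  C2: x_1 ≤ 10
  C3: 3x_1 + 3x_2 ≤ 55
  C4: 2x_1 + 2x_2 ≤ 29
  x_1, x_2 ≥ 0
max z = x_1 + 7x_2

s.t.
  x_2 + s1 = 13
  x_1 + s2 = 10
  3x_1 + 3x_2 + s3 = 55
  2x_1 + 2x_2 + s4 = 29
  x_1, x_2, s1, s2, s3, s4 ≥ 0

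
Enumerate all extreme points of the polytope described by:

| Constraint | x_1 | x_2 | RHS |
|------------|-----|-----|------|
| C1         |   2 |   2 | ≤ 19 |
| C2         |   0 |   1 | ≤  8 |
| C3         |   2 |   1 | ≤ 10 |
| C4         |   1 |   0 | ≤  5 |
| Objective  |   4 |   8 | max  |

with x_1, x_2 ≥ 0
Each vertex is the intersection of two constraint boundaries that also satisfies all remaining constraints:
  x_1 = 0 and x_2 = 0 → (0, 0)
  2x_1 + x_2 = 10 and x_1 = 5 → (5, 0)
  x_2 = 8 and 2x_1 + x_2 = 10 → (1, 8)
  x_2 = 8 and x_1 = 0 → (0, 8)

Vertices: (0, 0), (5, 0), (1, 8), (0, 8)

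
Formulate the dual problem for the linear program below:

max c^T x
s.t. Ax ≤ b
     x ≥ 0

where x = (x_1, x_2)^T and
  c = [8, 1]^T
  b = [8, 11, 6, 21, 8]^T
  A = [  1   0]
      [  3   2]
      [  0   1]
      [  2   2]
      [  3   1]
Minimize: z = 8y1 + 11y2 + 6y3 + 21y4 + 8y5

Subject to:
  C1: -y1 - 3y2 - 2y4 - 3y5 ≤ -8
  C2: -2y2 - y3 - 2y4 - y5 ≤ -1
  y1, y2, y3, y4, y5 ≥ 0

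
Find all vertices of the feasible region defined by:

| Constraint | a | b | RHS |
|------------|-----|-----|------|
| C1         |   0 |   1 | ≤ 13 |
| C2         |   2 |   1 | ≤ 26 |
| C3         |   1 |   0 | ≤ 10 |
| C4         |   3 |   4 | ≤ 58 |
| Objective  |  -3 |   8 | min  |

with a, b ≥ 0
Each vertex is the intersection of two constraint boundaries that also satisfies all remaining constraints:
  a = 0 and b = 0 → (0, 0)
  a = 10 and b = 0 → (10, 0)
  2a + b = 26 and a = 10 → (10, 6)
  2a + b = 26 and 3a + 4b = 58 → (9.2, 7.6)
  b = 13 and 3a + 4b = 58 → (2, 13)
  b = 13 and a = 0 → (0, 13)

Vertices: (0, 0), (10, 0), (10, 6), (9.2, 7.6), (2, 13), (0, 13)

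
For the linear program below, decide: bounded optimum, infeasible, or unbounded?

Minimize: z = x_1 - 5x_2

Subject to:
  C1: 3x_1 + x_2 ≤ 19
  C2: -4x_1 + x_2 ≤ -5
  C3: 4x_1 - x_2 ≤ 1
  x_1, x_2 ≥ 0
C3 requires 4x_1 - x_2 ≤ 1, while C2 (-4x_1 + x_2 ≤ -5) is equivalent to 4x_1 - x_2 ≥ 5. Together they would need 5 ≤ 4x_1 - x_2 ≤ 1, which is impossible since 5 > 1. No point satisfies all constraints.

The feasible region is empty; the LP is infeasible.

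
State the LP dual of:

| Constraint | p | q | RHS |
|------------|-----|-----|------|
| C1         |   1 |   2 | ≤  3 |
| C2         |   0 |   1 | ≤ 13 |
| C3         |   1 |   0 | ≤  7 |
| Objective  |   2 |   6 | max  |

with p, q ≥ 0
Minimize: z = 3y1 + 13y2 + 7y3

Subject to:
  C1: -y1 - y3 ≤ -2
  C2: -2y1 - y2 ≤ -6
  y1, y2, y3 ≥ 0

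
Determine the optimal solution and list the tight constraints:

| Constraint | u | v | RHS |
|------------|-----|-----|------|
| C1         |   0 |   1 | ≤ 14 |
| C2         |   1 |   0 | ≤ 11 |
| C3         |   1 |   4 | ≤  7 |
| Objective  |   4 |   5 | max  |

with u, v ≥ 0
Optimal: u = 7, v = 0
Binding: C3, v ≥ 0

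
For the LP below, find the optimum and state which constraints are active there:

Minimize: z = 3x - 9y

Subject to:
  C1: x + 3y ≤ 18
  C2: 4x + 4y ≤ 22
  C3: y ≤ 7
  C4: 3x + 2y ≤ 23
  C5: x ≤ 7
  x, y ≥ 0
Optimal: x = 0, y = 5.5
Slack at optimum:
  C1: slack = 1.5
  C2: slack = 0 (binding)
  C3: slack = 1.5
  C4: slack = 12
  C5: slack = 7
  x ≥ 0: x = 0 (binding)
  y ≥ 0: y = 5.5
Binding constraints: C2, x ≥ 0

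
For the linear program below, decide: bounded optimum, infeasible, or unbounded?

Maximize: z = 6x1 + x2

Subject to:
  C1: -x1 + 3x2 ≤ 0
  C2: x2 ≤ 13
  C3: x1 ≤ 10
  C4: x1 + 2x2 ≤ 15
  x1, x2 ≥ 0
The point (10, 2.5) satisfies every constraint, so the LP is feasible; the constraints give x1 ≤ 10 and x2 ≤ 13, which with x1, x2 ≥ 0 keep the feasible region inside a bounded box. A feasible, bounded LP attains a finite optimum at a vertex.

Bounded optimum: z* = 62.5 at (10, 2.5).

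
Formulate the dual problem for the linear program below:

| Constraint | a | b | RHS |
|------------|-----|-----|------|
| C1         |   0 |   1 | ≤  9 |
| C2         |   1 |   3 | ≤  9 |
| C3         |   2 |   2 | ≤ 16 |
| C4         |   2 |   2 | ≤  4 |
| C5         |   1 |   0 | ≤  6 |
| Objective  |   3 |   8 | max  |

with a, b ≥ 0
Minimize: z = 9y1 + 9y2 + 16y3 + 4y4 + 6y5

Subject to:
  C1: -y2 - 2y3 - 2y4 - y5 ≤ -3
  C2: -y1 - 3y2 - 2y3 - 2y4 ≤ -8
  y1, y2, y3, y4, y5 ≥ 0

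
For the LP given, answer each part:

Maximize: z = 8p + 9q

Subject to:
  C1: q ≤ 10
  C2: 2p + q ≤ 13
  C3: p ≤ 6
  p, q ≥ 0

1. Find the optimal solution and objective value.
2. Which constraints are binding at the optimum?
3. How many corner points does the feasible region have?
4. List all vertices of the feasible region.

1. p = 1.5, q = 10, z = 102
2. C1, C2
3. 5
4. (0, 0), (6, 0), (6, 1), (1.5, 10), (0, 10)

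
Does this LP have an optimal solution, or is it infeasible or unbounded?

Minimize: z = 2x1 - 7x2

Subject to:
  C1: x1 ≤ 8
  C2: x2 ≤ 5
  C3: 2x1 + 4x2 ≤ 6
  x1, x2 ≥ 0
The point (0, 1.5) satisfies every constraint, so the LP is feasible; the constraints give x1 ≤ 8 and x2 ≤ 5, which with x1, x2 ≥ 0 keep the feasible region inside a bounded box. A feasible, bounded LP attains a finite optimum at a vertex.

Evaluating z = 2x1 - 7x2 at each vertex:
  (0, 0): z = 0
  (3, 0): z = 6
  (0, 1.5): z = -10.5

Bounded optimum: z* = -10.5 at (0, 1.5).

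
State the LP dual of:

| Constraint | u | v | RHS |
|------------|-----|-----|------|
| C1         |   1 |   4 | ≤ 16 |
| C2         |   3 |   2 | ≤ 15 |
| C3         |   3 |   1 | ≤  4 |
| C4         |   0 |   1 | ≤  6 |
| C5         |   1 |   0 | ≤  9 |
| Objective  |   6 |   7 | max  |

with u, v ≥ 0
Minimize: z = 16y1 + 15y2 + 4y3 + 6y4 + 9y5

Subject to:
  C1: -y1 - 3y2 - 3y3 - y5 ≤ -6
  C2: -4y1 - 2y2 - y3 - y4 ≤ -7
  y1, y2, y3, y4, y5 ≥ 0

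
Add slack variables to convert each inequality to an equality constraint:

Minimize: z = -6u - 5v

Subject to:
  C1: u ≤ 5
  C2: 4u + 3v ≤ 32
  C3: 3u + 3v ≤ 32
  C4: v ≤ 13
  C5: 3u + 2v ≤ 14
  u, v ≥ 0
min z = -6u - 5v

s.t.
  u + s1 = 5
  4u + 3v + s2 = 32
  3u + 3v + s3 = 32
  v + s4 = 13
  3u + 2v + s5 = 14
  u, v, s1, s2, s3, s4, s5 ≥ 0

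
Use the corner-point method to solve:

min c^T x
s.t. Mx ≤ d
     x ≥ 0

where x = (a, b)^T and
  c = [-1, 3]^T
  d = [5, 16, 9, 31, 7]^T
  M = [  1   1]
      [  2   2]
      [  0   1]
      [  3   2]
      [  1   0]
Each vertex is the intersection of two constraint boundaries that also satisfies all remaining constraints:
  a = 0 and b = 0 → (0, 0)
  a + b = 5 and b = 0 → (5, 0)
  a + b = 5 and a = 0 → (0, 5)

Evaluating z = -a + 3b at each vertex:
  (0, 0): z = 0
  (5, 0): z = -5
  (0, 5): z = 15

The minimum is at (5, 0) with z = -5.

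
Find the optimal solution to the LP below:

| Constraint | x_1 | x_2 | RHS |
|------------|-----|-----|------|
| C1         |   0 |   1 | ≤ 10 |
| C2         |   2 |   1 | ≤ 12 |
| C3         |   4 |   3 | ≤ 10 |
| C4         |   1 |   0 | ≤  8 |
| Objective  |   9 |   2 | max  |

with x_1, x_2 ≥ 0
Each vertex is the intersection of two constraint boundaries that also satisfies all remaining constraints:
  x_1 = 0 and x_2 = 0 → (0, 0)
  4x_1 + 3x_2 = 10 and x_2 = 0 → (2.5, 0)
  4x_1 + 3x_2 = 10 and x_1 = 0 → (0, 3.333)

Evaluating z = 9x_1 + 2x_2 at each vertex:
  (0, 0): z = 0
  (2.5, 0): z = 22.5
  (0, 3.333): z = 6.667

The maximum is at (2.5, 0) with z = 22.5.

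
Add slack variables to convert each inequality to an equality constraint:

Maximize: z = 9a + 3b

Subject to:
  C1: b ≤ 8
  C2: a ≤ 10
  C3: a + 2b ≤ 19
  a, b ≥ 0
max z = 9a + 3b

s.t.
  b + s1 = 8
  a + s2 = 10
  a + 2b + s3 = 19
  a, b, s1, s2, s3 ≥ 0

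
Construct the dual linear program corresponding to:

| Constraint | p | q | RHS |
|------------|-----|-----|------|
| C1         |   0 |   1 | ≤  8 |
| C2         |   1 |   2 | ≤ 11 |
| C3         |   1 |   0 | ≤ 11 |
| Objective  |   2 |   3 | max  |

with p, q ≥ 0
Minimize: z = 8y1 + 11y2 + 11y3

Subject to:
  C1: -y2 - y3 ≤ -2
  C2: -y1 - 2y2 ≤ -3
  y1, y2, y3 ≥ 0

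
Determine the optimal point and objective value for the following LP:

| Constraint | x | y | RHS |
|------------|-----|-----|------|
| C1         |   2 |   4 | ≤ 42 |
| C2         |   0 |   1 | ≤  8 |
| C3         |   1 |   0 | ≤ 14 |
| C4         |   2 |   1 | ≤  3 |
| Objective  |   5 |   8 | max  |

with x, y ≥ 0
Each vertex is the intersection of two constraint boundaries that also satisfies all remaining constraints:
  x = 0 and y = 0 → (0, 0)
  2x + y = 3 and y = 0 → (1.5, 0)
  2x + y = 3 and x = 0 → (0, 3)

Evaluating z = 5x + 8y at each vertex:
  (0, 0): z = 0
  (1.5, 0): z = 7.5
  (0, 3): z = 24

The maximum is at (0, 3) with z = 24.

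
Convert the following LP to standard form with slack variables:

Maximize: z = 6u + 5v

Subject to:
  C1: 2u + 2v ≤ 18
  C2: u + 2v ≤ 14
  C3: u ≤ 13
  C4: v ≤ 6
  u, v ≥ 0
max z = 6u + 5v

s.t.
  2u + 2v + s1 = 18
  u + 2v + s2 = 14
  u + s3 = 13
  v + s4 = 6
  u, v, s1, s2, s3, s4 ≥ 0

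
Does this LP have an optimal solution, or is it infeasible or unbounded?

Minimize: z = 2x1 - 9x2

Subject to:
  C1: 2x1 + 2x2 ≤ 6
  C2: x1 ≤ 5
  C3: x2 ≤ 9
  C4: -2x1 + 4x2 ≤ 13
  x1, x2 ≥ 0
The point (0, 3) satisfies every constraint, so the LP is feasible; the constraints give x1 ≤ 5 and x2 ≤ 9, which with x1, x2 ≥ 0 keep the feasible region inside a bounded box. A feasible, bounded LP attains a finite optimum at a vertex.

Evaluating z = 2x1 - 9x2 at each vertex:
  (0, 0): z = 0
  (3, 0): z = 6
  (0, 3): z = -27

Feasible with finite optimum z* = -27 at (0, 3).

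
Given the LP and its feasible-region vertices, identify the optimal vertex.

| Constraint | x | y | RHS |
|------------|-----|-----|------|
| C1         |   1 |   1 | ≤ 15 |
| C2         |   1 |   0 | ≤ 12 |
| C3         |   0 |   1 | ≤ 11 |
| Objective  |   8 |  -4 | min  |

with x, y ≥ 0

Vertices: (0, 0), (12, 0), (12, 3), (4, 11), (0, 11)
Evaluating z = 8x - 4y at each vertex:
  (0, 0): z = 0
  (12, 0): z = 96
  (12, 3): z = 84
  (4, 11): z = -12
  (0, 11): z = -44

The smallest value is z = -44, attained at (0, 11).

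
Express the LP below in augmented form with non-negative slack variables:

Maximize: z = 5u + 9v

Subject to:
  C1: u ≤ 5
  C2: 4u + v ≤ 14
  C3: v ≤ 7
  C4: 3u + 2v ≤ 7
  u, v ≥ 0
max z = 5u + 9v

s.t.
  u + s1 = 5
  4u + v + s2 = 14
  v + s3 = 7
  3u + 2v + s4 = 7
  u, v, s1, s2, s3, s4 ≥ 0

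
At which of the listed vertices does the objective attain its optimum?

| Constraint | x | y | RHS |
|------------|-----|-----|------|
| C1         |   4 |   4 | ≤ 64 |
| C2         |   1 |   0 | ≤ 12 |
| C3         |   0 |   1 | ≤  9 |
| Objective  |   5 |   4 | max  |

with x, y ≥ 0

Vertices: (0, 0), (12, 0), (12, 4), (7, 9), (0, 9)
Evaluating z = 5x + 4y at each vertex:
  (0, 0): z = 0
  (12, 0): z = 60
  (12, 4): z = 76
  (7, 9): z = 71
  (0, 9): z = 36

The largest value is z = 76, attained at (12, 4).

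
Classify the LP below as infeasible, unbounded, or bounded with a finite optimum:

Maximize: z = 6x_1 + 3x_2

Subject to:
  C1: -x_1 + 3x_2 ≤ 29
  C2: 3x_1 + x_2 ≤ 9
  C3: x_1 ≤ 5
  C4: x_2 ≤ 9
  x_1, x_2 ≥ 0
The point (0, 9) satisfies every constraint, so the LP is feasible; the constraints give x_1 ≤ 5 and x_2 ≤ 9, which with x_1, x_2 ≥ 0 keep the feasible region inside a bounded box. A feasible, bounded LP attains a finite optimum at a vertex.

Evaluating z = 6x_1 + 3x_2 at each vertex:
  (0, 0): z = 0
  (3, 0): z = 18
  (0, 9): z = 27

Feasible with finite optimum z* = 27 at (0, 9).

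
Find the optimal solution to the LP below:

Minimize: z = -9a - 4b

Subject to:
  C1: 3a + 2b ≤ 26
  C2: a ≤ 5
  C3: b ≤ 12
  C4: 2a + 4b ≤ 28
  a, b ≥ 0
Each vertex is the intersection of two constraint boundaries that also satisfies all remaining constraints:
  a = 0 and b = 0 → (0, 0)
  a = 5 and b = 0 → (5, 0)
  a = 5 and 2a + 4b = 28 → (5, 4.5)
  2a + 4b = 28 and a = 0 → (0, 7)

Evaluating z = -9a - 4b at each vertex:
  (0, 0): z = 0
  (5, 0): z = -45
  (5, 4.5): z = -63
  (0, 7): z = -28

The minimum is at (5, 4.5) with z = -63.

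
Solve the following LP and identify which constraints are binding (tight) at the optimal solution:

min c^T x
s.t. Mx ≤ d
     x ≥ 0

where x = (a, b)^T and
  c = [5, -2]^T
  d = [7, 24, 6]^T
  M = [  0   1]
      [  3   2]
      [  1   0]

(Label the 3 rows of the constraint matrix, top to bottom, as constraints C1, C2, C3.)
Optimal: a = 0, b = 7
Slack at optimum:
  C1: slack = 0 (binding)
  C2: slack = 10
  C3: slack = 6
  a ≥ 0: a = 0 (binding)
  b ≥ 0: b = 7
Binding constraints: C1, a ≥ 0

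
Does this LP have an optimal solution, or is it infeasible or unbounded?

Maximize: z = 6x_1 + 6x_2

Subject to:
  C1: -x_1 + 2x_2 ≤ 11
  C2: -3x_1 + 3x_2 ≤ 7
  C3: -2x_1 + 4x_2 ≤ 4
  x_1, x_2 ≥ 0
Feasible point: (0, 0) satisfies every constraint, so the LP is feasible.
Direction d = (1, 0): for each constraint row a, a·d ≤ 0 —
  (-1)(1) + (2)(0) = -1 ≤ 0
  (-3)(1) + (3)(0) = -3 ≤ 0
  (-2)(1) + (4)(0) = -2 ≤ 0
and d ≥ 0, so (0, 0) + t·d stays feasible for every t ≥ 0. Along this ray z = 6x_1 + 6x_2 changes by 6 per unit t, so z → +∞.

Unbounded: there is a feasible ray along which z → +∞.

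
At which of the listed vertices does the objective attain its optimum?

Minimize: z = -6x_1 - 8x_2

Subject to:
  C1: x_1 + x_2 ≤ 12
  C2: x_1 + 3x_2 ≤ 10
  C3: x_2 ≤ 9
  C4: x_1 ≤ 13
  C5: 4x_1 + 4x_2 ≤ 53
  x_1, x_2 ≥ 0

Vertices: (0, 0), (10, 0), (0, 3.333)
(10, 0) with z = -60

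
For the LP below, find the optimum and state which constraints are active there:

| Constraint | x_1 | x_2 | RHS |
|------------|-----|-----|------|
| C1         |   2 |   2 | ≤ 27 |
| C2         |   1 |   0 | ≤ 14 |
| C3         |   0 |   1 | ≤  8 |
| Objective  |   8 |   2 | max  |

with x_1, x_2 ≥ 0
Optimal: x_1 = 13.5, x_2 = 0
Slack at optimum:
  C1: slack = 0 (binding)
  C2: slack = 0.5
  C3: slack = 8
  x_1 ≥ 0: x_1 = 13.5
  x_2 ≥ 0: x_2 = 0 (binding)
Binding constraints: C1, x_2 ≥ 0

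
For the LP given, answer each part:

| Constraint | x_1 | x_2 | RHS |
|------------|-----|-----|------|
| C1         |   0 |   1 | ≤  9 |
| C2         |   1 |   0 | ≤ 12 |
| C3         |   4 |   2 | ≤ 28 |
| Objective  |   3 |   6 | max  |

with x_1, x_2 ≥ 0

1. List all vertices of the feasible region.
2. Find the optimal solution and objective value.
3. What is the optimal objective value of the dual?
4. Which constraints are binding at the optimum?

1. (0, 0), (7, 0), (2.5, 9), (0, 9)
2. x_1 = 2.5, x_2 = 9, z = 61.5
3. 61.5 (by strong duality, equal to the primal optimum)
4. C1, C3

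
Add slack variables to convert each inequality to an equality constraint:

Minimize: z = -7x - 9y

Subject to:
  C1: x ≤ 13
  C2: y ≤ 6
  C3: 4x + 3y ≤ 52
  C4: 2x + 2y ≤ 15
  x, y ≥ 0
min z = -7x - 9y

s.t.
  x + s1 = 13
  y + s2 = 6
  4x + 3y + s3 = 52
  2x + 2y + s4 = 15
  x, y, s1, s2, s3, s4 ≥ 0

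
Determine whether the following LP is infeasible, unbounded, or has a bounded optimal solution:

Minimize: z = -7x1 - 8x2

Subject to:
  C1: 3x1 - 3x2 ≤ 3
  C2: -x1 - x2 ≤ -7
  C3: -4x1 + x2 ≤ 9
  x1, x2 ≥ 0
Feasible point: (0, 7) satisfies every constraint, so the LP is feasible.
Direction d = (1, 1): for each constraint row a, a·d ≤ 0 —
  (3)(1) + (-3)(1) = 0 ≤ 0
  (-1)(1) + (-1)(1) = -2 ≤ 0
  (-4)(1) + (1)(1) = -3 ≤ 0
and d ≥ 0, so (0, 7) + t·d stays feasible for every t ≥ 0. Along this ray z = -7x1 - 8x2 changes by -15 per unit t, so z → −∞.

The LP is unbounded; z can be made arbitrarily small.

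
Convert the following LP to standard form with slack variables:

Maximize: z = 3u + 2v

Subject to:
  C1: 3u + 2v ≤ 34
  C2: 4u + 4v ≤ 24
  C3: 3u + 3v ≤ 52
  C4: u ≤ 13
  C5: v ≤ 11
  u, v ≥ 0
max z = 3u + 2v

s.t.
  3u + 2v + s1 = 34
  4u + 4v + s2 = 24
  3u + 3v + s3 = 52
  u + s4 = 13
  v + s5 = 11
  u, v, s1, s2, s3, s4, s5 ≥ 0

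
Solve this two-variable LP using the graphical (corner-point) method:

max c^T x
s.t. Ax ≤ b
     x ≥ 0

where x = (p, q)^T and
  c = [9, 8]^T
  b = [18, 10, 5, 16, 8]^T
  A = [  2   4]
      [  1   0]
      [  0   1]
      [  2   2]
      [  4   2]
p = 0, q = 4, z = 32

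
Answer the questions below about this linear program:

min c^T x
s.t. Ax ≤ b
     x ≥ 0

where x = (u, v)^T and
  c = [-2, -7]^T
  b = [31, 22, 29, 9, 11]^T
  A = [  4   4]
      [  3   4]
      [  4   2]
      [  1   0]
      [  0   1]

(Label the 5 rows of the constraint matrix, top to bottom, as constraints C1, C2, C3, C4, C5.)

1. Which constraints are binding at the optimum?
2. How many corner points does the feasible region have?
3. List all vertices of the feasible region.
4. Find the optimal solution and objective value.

1. C2, u ≥ 0
2. 4
3. (0, 0), (7.25, 0), (7.2, 0.1), (0, 5.5)
4. u = 0, v = 5.5, z = -38.5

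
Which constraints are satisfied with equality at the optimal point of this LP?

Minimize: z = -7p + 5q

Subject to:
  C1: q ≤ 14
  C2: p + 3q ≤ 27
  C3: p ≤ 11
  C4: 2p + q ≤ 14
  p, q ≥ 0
Optimal: p = 7, q = 0
Binding: C4, q ≥ 0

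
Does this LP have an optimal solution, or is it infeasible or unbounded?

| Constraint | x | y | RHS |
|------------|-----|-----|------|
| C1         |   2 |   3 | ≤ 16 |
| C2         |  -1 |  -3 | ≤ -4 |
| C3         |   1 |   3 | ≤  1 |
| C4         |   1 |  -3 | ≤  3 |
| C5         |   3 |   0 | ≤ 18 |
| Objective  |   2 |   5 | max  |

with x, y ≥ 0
C3 requires x + 3y ≤ 1, while C2 (-x - 3y ≤ -4) is equivalent to x + 3y ≥ 4. Together they would need 4 ≤ x + 3y ≤ 1, which is impossible since 4 > 1. No point satisfies all constraints.

Infeasible: no point satisfies all constraints simultaneously.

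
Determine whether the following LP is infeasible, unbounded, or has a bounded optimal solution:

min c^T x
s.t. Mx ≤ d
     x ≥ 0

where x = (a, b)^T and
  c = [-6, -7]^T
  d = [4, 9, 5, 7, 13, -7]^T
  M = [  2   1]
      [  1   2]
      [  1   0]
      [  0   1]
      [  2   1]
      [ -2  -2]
The point (0, 4) satisfies every constraint, so the LP is feasible; the constraints give a ≤ 5 and b ≤ 7, which with a, b ≥ 0 keep the feasible region inside a bounded box. A feasible, bounded LP attains a finite optimum at a vertex.

Evaluating z = -6a - 7b at each vertex:
  (0.5, 3): z = -24
  (0, 4): z = -28
  (0, 3.5): z = -24.5

Bounded optimum: z* = -28 at (0, 4).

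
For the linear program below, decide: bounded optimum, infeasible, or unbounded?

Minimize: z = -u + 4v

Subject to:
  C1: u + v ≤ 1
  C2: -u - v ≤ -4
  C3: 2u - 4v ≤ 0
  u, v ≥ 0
C1 requires u + v ≤ 1, while C2 (-u - v ≤ -4) is equivalent to u + v ≥ 4. Together they would need 4 ≤ u + v ≤ 1, which is impossible since 4 > 1. No point satisfies all constraints.

The feasible region is empty; the LP is infeasible.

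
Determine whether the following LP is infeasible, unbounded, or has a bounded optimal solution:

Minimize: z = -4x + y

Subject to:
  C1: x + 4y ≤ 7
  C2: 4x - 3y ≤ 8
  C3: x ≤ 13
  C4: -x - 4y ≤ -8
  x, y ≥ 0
C1 requires x + 4y ≤ 7, while C4 (-x - 4y ≤ -8) is equivalent to x + 4y ≥ 8. Together they would need 8 ≤ x + 4y ≤ 7, which is impossible since 8 > 7. No point satisfies all constraints.

Infeasible — the constraint set is empty.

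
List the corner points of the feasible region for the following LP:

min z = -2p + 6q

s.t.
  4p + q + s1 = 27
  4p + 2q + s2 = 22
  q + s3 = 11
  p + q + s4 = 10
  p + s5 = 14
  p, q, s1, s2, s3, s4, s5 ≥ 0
Each vertex is the intersection of two constraint boundaries that also satisfies all remaining constraints:
  p = 0 and q = 0 → (0, 0)
  4p + 2q = 22 and q = 0 → (5.5, 0)
  4p + 2q = 22 and p + q = 10 → (1, 9)
  p + q = 10 and p = 0 → (0, 10)

Vertices: (0, 0), (5.5, 0), (1, 9), (0, 10)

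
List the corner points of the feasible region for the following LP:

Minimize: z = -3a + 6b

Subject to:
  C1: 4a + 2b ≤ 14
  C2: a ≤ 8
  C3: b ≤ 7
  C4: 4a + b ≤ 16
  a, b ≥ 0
Each vertex is the intersection of two constraint boundaries that also satisfies all remaining constraints:
  a = 0 and b = 0 → (0, 0)
  4a + 2b = 14 and b = 0 → (3.5, 0)
  4a + 2b = 14 and b = 7 → (0, 7)

Vertices: (0, 0), (3.5, 0), (0, 7)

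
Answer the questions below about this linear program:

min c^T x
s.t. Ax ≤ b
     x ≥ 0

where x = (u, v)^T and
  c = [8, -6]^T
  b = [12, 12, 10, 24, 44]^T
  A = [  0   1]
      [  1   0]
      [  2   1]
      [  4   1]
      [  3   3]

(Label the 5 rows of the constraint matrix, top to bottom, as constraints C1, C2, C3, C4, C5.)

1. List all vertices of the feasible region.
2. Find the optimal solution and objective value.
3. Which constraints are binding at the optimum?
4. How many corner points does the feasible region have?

1. (0, 0), (5, 0), (0, 10)
2. u = 0, v = 10, z = -60
3. C3, u ≥ 0
4. 3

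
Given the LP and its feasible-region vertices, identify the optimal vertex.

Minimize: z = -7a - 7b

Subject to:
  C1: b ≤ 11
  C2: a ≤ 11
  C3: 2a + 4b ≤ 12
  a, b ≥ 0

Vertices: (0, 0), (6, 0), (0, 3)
Evaluating z = -7a - 7b at each vertex:
  (0, 0): z = 0
  (6, 0): z = -42
  (0, 3): z = -21

The smallest value is z = -42, attained at (6, 0).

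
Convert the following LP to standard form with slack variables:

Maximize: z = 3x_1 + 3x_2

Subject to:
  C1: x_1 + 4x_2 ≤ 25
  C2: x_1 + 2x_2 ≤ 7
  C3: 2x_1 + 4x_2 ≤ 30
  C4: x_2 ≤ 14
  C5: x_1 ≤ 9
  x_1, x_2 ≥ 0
max z = 3x_1 + 3x_2

s.t.
  x_1 + 4x_2 + s1 = 25
  x_1 + 2x_2 + s2 = 7
  2x_1 + 4x_2 + s3 = 30
  x_2 + s4 = 14
  x_1 + s5 = 9
  x_1, x_2, s1, s2, s3, s4, s5 ≥ 0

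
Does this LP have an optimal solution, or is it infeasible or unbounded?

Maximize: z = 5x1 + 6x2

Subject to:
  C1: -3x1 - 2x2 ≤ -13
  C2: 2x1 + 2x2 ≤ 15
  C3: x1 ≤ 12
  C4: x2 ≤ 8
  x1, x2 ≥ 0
The point (0, 7.5) satisfies every constraint, so the LP is feasible; the constraints give x1 ≤ 12 and x2 ≤ 8, which with x1, x2 ≥ 0 keep the feasible region inside a bounded box. A feasible, bounded LP attains a finite optimum at a vertex.

Evaluating z = 5x1 + 6x2 at each vertex:
  (4.333, 0): z = 21.67
  (7.5, 0): z = 37.5
  (0, 7.5): z = 45
  (0, 6.5): z = 39

Bounded optimum: z* = 45 at (0, 7.5).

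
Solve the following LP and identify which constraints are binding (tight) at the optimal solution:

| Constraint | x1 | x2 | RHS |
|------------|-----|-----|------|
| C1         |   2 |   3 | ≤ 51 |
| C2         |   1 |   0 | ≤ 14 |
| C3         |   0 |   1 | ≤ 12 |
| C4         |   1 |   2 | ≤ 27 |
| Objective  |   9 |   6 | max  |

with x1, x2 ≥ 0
Optimal: x1 = 14, x2 = 6.5
Binding: C2, C4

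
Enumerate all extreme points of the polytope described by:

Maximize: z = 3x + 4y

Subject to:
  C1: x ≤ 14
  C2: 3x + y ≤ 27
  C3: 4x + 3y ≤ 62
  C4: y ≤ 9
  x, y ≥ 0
Each vertex is the intersection of two constraint boundaries that also satisfies all remaining constraints:
  x = 0 and y = 0 → (0, 0)
  3x + y = 27 and y = 0 → (9, 0)
  3x + y = 27 and y = 9 → (6, 9)
  y = 9 and x = 0 → (0, 9)

Vertices: (0, 0), (9, 0), (6, 9), (0, 9)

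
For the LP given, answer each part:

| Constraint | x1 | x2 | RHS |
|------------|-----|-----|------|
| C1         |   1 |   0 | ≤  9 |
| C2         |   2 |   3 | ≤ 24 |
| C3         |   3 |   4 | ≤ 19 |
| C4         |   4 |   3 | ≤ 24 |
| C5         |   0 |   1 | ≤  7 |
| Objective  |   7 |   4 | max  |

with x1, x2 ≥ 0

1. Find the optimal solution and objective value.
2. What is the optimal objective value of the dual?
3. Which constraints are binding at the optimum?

1. x1 = 6, x2 = 0, z = 42
2. 42 (by strong duality, equal to the primal optimum)
3. C4, x2 ≥ 0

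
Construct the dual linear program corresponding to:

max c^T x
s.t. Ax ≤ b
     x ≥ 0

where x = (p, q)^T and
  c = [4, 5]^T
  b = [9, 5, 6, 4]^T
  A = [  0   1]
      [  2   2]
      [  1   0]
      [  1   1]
Minimize: z = 9y1 + 5y2 + 6y3 + 4y4

Subject to:
  C1: -2y2 - y3 - y4 ≤ -4
  C2: -y1 - 2y2 - y4 ≤ -5
  y1, y2, y3, y4 ≥ 0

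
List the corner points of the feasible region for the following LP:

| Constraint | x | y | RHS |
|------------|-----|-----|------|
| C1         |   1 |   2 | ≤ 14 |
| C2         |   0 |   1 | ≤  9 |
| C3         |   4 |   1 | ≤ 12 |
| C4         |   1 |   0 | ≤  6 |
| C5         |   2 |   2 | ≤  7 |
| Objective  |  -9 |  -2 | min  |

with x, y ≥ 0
Each vertex is the intersection of two constraint boundaries that also satisfies all remaining constraints:
  x = 0 and y = 0 → (0, 0)
  4x + y = 12 and y = 0 → (3, 0)
  4x + y = 12 and 2x + 2y = 7 → (2.833, 0.6667)
  2x + 2y = 7 and x = 0 → (0, 3.5)

Vertices: (0, 0), (3, 0), (2.833, 0.6667), (0, 3.5)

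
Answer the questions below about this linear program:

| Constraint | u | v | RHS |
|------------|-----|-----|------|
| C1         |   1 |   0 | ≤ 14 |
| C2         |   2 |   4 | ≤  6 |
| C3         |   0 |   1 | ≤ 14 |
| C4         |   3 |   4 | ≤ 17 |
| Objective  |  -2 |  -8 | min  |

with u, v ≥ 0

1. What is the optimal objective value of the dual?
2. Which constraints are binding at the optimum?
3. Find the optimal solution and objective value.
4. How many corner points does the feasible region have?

1. -12 (by strong duality, equal to the primal optimum)
2. C2, u ≥ 0
3. u = 0, v = 1.5, z = -12
4. 3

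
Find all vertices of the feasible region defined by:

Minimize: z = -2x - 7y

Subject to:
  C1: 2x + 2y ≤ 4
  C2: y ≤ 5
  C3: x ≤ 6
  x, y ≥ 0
Each vertex is the intersection of two constraint boundaries that also satisfies all remaining constraints:
  x = 0 and y = 0 → (0, 0)
  2x + 2y = 4 and y = 0 → (2, 0)
  2x + 2y = 4 and x = 0 → (0, 2)

Vertices: (0, 0), (2, 0), (0, 2)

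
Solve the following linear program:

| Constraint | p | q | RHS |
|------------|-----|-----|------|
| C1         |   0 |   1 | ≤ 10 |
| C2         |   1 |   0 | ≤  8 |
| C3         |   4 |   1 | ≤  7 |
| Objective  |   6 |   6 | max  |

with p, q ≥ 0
Each vertex is the intersection of two constraint boundaries that also satisfies all remaining constraints:
  p = 0 and q = 0 → (0, 0)
  4p + q = 7 and q = 0 → (1.75, 0)
  4p + q = 7 and p = 0 → (0, 7)

Evaluating z = 6p + 6q at each vertex:
  (0, 0): z = 0
  (1.75, 0): z = 10.5
  (0, 7): z = 42

The maximum is at (0, 7) with z = 42.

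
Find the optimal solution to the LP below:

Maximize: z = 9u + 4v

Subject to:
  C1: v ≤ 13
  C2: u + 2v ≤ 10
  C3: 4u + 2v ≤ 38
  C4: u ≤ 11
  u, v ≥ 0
Each vertex is the intersection of two constraint boundaries that also satisfies all remaining constraints:
  u = 0 and v = 0 → (0, 0)
  4u + 2v = 38 and v = 0 → (9.5, 0)
  u + 2v = 10 and 4u + 2v = 38 → (9.333, 0.3333)
  u + 2v = 10 and u = 0 → (0, 5)

Evaluating z = 9u + 4v at each vertex:
  (0, 0): z = 0
  (9.5, 0): z = 85.5
  (9.333, 0.3333): z = 85.33
  (0, 5): z = 20

The maximum is at (9.5, 0) with z = 85.5.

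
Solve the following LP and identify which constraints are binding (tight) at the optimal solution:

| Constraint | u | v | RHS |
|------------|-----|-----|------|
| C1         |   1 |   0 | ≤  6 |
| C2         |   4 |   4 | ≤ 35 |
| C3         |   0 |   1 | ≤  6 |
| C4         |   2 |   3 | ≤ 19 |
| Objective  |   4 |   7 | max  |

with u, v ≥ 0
Optimal: u = 0.5, v = 6
Binding: C3, C4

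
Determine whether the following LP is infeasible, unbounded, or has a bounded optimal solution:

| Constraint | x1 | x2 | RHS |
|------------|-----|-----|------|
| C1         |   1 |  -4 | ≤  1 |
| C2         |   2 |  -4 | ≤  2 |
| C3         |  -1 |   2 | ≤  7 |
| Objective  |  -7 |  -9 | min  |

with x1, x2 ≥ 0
Feasible point: (0, 0) satisfies every constraint, so the LP is feasible.
Direction d = (2, 1): for each constraint row a, a·d ≤ 0 —
  (1)(2) + (-4)(1) = -2 ≤ 0
  (2)(2) + (-4)(1) = 0 ≤ 0
  (-1)(2) + (2)(1) = 0 ≤ 0
and d ≥ 0, so (0, 0) + t·d stays feasible for every t ≥ 0. Along this ray z = -7x1 - 9x2 changes by -23 per unit t, so z → −∞.

The LP is unbounded; z can be made arbitrarily small.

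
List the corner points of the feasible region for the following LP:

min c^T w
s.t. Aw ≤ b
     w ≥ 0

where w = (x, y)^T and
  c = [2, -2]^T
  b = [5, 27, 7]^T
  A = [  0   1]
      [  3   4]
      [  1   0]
Each vertex is the intersection of two constraint boundaries that also satisfies all remaining constraints:
  x = 0 and y = 0 → (0, 0)
  x = 7 and y = 0 → (7, 0)
  3x + 4y = 27 and x = 7 → (7, 1.5)
  y = 5 and 3x + 4y = 27 → (2.333, 5)
  y = 5 and x = 0 → (0, 5)

Vertices: (0, 0), (7, 0), (7, 1.5), (2.333, 5), (0, 5)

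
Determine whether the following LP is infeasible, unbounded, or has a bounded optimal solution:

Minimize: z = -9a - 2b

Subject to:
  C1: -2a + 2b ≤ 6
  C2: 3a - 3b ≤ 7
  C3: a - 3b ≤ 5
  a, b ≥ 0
Feasible point: (0, 0) satisfies every constraint, so the LP is feasible.
Direction d = (1, 1): for each constraint row a, a·d ≤ 0 —
  (-2)(1) + (2)(1) = 0 ≤ 0
  (3)(1) + (-3)(1) = 0 ≤ 0
  (1)(1) + (-3)(1) = -2 ≤ 0
and d ≥ 0, so (0, 0) + t·d stays feasible for every t ≥ 0. Along this ray z = -9a - 2b changes by -11 per unit t, so z → −∞.

The LP is unbounded; z can be made arbitrarily small.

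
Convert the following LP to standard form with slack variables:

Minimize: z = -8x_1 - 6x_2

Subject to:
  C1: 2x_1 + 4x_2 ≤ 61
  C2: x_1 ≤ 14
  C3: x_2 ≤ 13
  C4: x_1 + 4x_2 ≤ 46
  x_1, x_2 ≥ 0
min z = -8x_1 - 6x_2

s.t.
  2x_1 + 4x_2 + s1 = 61
  x_1 + s2 = 14
  x_2 + s3 = 13
  x_1 + 4x_2 + s4 = 46
  x_1, x_2, s1, s2, s3, s4 ≥ 0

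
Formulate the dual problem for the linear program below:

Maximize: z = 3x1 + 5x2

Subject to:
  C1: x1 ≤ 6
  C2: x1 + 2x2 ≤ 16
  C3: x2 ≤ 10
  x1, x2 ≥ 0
Minimize: z = 6y1 + 16y2 + 10y3

Subject to:
  C1: -y1 - y2 ≤ -3
  C2: -2y2 - y3 ≤ -5
  y1, y2, y3 ≥ 0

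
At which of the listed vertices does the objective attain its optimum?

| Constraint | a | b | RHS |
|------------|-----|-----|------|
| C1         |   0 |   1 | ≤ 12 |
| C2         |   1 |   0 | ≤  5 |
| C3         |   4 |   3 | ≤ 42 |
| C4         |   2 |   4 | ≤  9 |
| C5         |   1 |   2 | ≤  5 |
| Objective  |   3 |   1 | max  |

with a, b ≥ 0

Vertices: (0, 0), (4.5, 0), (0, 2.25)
Evaluating z = 3a + b at each vertex:
  (0, 0): z = 0
  (4.5, 0): z = 13.5
  (0, 2.25): z = 2.25

The largest value is z = 13.5, attained at (4.5, 0).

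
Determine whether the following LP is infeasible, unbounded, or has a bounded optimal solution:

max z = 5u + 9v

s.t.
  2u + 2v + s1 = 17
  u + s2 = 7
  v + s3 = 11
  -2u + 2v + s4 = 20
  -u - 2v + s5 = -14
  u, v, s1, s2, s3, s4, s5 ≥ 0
The point (0, 8.5) satisfies every constraint, so the LP is feasible; the constraints give u ≤ 7 and v ≤ 11, which with u, v ≥ 0 keep the feasible region inside a bounded box. A feasible, bounded LP attains a finite optimum at a vertex.

Bounded optimum: z* = 76.5 at (0, 8.5).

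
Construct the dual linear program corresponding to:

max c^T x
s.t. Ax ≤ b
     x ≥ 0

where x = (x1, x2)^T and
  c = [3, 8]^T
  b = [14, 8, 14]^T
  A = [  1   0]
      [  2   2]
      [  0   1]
Minimize: z = 14y1 + 8y2 + 14y3

Subject to:
  C1: -y1 - 2y2 ≤ -3
  C2: -2y2 - y3 ≤ -8
  y1, y2, y3 ≥ 0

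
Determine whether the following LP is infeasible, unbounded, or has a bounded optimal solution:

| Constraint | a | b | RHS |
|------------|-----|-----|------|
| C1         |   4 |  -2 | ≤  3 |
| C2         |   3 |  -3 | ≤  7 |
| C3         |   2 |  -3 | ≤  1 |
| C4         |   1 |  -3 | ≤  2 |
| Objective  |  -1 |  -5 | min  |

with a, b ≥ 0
Feasible point: (0, 0) satisfies every constraint, so the LP is feasible.
Direction d = (0, 1): for each constraint row a, a·d ≤ 0 —
  (4)(0) + (-2)(1) = -2 ≤ 0
  (3)(0) + (-3)(1) = -3 ≤ 0
  (2)(0) + (-3)(1) = -3 ≤ 0
  (1)(0) + (-3)(1) = -3 ≤ 0
and d ≥ 0, so (0, 0) + t·d stays feasible for every t ≥ 0. Along this ray z = -a - 5b changes by -5 per unit t, so z → −∞.

Unbounded — the objective can decrease without bound over the feasible region.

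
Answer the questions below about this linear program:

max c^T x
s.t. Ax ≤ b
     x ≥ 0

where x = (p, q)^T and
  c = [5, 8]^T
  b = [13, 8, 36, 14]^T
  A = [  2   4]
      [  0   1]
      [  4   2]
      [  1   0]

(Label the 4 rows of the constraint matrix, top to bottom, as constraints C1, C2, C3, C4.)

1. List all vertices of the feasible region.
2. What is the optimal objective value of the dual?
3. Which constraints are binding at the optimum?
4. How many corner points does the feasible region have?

1. (0, 0), (6.5, 0), (0, 3.25)
2. 32.5 (by strong duality, equal to the primal optimum)
3. C1, q ≥ 0
4. 3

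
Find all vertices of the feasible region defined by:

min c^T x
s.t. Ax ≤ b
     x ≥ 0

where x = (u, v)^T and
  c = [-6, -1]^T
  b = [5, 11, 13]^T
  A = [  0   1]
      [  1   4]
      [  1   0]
Each vertex is the intersection of two constraint boundaries that also satisfies all remaining constraints:
  u = 0 and v = 0 → (0, 0)
  u + 4v = 11 and v = 0 → (11, 0)
  u + 4v = 11 and u = 0 → (0, 2.75)

Vertices: (0, 0), (11, 0), (0, 2.75)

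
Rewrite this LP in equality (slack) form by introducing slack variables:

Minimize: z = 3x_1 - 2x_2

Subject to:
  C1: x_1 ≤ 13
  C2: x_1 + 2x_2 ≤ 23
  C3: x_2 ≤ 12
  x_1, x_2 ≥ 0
min z = 3x_1 - 2x_2

s.t.
  x_1 + s1 = 13
  x_1 + 2x_2 + s2 = 23
  x_2 + s3 = 12
  x_1, x_2, s1, s2, s3 ≥ 0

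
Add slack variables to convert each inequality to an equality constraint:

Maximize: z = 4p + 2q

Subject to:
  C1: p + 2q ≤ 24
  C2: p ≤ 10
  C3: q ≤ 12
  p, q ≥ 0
max z = 4p + 2q

s.t.
  p + 2q + s1 = 24
  p + s2 = 10
  q + s3 = 12
  p, q, s1, s2, s3 ≥ 0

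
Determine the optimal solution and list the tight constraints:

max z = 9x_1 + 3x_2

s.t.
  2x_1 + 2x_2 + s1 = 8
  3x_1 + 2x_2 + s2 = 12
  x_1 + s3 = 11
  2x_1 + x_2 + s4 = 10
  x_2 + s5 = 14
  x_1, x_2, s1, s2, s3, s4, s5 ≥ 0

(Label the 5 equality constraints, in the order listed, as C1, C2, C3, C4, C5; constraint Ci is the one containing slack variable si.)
Optimal: x_1 = 4, x_2 = 0
Slack at optimum:
  C1: slack = 0 (binding)
  C2: slack = 0 (binding)
  C3: slack = 7
  C4: slack = 2
  C5: slack = 14
  x_1 ≥ 0: x_1 = 4
  x_2 ≥ 0: x_2 = 0 (binding)
Binding constraints: C1, C2, x_2 ≥ 0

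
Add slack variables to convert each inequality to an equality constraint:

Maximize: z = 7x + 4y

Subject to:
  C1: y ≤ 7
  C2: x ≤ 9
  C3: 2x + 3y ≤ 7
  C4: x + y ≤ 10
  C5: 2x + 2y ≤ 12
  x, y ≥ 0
max z = 7x + 4y

s.t.
  y + s1 = 7
  x + s2 = 9
  2x + 3y + s3 = 7
  x + y + s4 = 10
  2x + 2y + s5 = 12
  x, y, s1, s2, s3, s4, s5 ≥ 0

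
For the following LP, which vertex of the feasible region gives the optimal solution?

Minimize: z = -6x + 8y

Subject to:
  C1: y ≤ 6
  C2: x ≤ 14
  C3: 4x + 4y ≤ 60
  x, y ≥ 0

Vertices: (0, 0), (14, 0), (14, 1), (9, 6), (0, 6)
(14, 0) with z = -84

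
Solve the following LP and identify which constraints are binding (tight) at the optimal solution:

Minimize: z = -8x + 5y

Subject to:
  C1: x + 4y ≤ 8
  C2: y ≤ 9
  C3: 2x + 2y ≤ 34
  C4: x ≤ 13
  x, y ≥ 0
Optimal: x = 8, y = 0
Slack at optimum:
  C1: slack = 0 (binding)
  C2: slack = 9
  C3: slack = 18
  C4: slack = 5
  x ≥ 0: x = 8
  y ≥ 0: y = 0 (binding)
Binding constraints: C1, y ≥ 0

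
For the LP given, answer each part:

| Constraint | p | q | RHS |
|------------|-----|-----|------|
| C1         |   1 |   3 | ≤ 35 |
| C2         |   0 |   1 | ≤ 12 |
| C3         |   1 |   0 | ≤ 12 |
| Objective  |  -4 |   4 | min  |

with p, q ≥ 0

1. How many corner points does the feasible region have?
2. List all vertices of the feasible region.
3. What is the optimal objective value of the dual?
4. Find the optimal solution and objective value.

1. 4
2. (0, 0), (12, 0), (12, 7.667), (0, 11.67)
3. -48 (by strong duality, equal to the primal optimum)
4. p = 12, q = 0, z = -48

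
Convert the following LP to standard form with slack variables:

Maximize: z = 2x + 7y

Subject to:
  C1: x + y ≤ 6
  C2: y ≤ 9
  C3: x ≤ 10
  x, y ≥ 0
max z = 2x + 7y

s.t.
  x + y + s1 = 6
  y + s2 = 9
  x + s3 = 10
  x, y, s1, s2, s3 ≥ 0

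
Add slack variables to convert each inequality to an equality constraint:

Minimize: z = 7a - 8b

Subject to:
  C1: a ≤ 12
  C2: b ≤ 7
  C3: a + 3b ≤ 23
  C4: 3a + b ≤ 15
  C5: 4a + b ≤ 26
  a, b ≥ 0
min z = 7a - 8b

s.t.
  a + s1 = 12
  b + s2 = 7
  a + 3b + s3 = 23
  3a + b + s4 = 15
  4a + b + s5 = 26
  a, b, s1, s2, s3, s4, s5 ≥ 0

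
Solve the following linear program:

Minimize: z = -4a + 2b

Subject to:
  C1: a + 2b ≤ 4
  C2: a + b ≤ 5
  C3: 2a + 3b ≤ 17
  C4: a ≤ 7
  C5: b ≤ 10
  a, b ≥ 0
Each vertex is the intersection of two constraint boundaries that also satisfies all remaining constraints:
  a = 0 and b = 0 → (0, 0)
  a + 2b = 4 and b = 0 → (4, 0)
  a + 2b = 4 and a = 0 → (0, 2)

Evaluating z = -4a + 2b at each vertex:
  (0, 0): z = 0
  (4, 0): z = -16
  (0, 2): z = 4

The minimum is at (4, 0) with z = -16.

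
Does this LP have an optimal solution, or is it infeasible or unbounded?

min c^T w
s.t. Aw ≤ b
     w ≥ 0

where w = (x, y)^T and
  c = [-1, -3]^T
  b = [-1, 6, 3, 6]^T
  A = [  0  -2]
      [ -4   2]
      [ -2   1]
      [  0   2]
Feasible point: (0, 1) satisfies every constraint, so the LP is feasible.
Direction d = (1, 0): for each constraint row a, a·d ≤ 0 —
  (0)(1) + (-2)(0) = 0 ≤ 0
  (-4)(1) + (2)(0) = -4 ≤ 0
  (-2)(1) + (1)(0) = -2 ≤ 0
  (0)(1) + (2)(0) = 0 ≤ 0
and d ≥ 0, so (0, 1) + t·d stays feasible for every t ≥ 0. Along this ray z = -x - 3y changes by -1 per unit t, so z → −∞.

Unbounded: there is a feasible ray along which z → −∞.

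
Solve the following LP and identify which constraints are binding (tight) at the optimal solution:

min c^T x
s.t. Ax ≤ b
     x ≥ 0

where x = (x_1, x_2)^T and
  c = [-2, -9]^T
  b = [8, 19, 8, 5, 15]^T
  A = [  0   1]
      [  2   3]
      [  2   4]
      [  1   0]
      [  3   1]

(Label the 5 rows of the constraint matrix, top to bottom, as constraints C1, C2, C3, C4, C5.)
Optimal: x_1 = 0, x_2 = 2
Slack at optimum:
  C1: slack = 6
  C2: slack = 13
  C3: slack = 0 (binding)
  C4: slack = 5
  C5: slack = 13
  x_1 ≥ 0: x_1 = 0 (binding)
  x_2 ≥ 0: x_2 = 2
Binding constraints: C3, x_1 ≥ 0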